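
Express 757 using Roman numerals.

Convert 757 to Roman numerals:
  757 contains 1×500 (D)
  257 contains 2×100 (CC)
  57 contains 1×50 (L)
  7 contains 1×5 (V)
  2 contains 2×1 (II)

DCCLVII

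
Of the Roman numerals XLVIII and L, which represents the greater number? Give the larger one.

XLVIII = 48
L = 50
50 is larger

L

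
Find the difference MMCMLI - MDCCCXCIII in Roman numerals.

MMCMLI = 2951
MDCCCXCIII = 1893
2951 - 1893 = 1058

MLVIII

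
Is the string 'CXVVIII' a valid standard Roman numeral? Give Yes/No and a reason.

'CXVVIII': V should not appear more than once

No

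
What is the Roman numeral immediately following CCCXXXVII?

CCCXXXVII = 337, so the next integer is 337 + 1 = 338

CCCXXXVIII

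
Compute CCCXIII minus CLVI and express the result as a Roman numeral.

CCCXIII = 313
CLVI = 156
313 - 156 = 157

CLVII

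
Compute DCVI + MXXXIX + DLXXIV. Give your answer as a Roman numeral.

DCVI = 606, MXXXIX = 1039, DLXXIV = 574
606 + 1039 = 1645
1645 + 574 = 2219

MMCCXIX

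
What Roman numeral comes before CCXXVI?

CCXXVI = 226, so the previous integer is 226 - 1 = 225

CCXXV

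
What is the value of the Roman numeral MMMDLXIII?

MMMDLXIII: M=1000, M=1000, M=1000, D=500, L=50, X=10, I=1, I=1, I=1
1000 + 1000 + 1000 + 500 + 50 + 10 + 1 + 1 + 1 = 3563

3563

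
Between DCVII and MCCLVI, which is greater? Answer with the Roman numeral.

DCVII = 607
MCCLVI = 1256
1256 is larger

MCCLVI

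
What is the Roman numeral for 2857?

Convert 2857 to Roman numerals:
  2857 contains 2×1000 (MM)
  857 contains 1×500 (D)
  357 contains 3×100 (CCC)
  57 contains 1×50 (L)
  7 contains 1×5 (V)
  2 contains 2×1 (II)

MMDCCCLVII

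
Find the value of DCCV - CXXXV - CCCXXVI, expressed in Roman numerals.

DCCV = 705, CXXXV = 135, CCCXXVI = 326
705 - 135 = 570
570 - 326 = 244

CCXLIV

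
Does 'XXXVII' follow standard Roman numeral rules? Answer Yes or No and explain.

'XXXVII': Check the rules: uses only the symbols I, V, X, L, C, D, M; no symbol is repeated more than three times in a row; V, L and D each appear at most once; no smaller symbol precedes a larger one (values never increase from left to right). Value: X (10) + X (10) + X (10) + V (5) + I (1) + I (1) = 37. So it is a valid standard Roman numeral.

Yes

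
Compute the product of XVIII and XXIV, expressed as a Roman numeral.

XVIII = 18
XXIV = 24
18 × 24 = 432

CDXXXII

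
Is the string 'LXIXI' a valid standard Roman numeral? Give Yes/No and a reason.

'LXIXI': I cannot come right after the subtractive pair IX: once I is subtracted in IX, the next symbol must be smaller than I

No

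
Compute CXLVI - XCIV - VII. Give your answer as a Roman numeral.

CXLVI = 146, XCIV = 94, VII = 7
146 - 94 = 52
52 - 7 = 45

XLV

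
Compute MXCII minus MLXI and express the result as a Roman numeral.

MXCII = 1092
MLXI = 1061
1092 - 1061 = 31

XXXI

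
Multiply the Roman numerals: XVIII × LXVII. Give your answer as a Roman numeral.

XVIII = 18
LXVII = 67
18 × 67 = 1206

MCCVI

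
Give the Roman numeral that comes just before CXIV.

CXIV = 114; previous is 113

CXIII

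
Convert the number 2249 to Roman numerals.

Convert 2249 to Roman numerals:
  2249 contains 2×1000 (MM)
  249 contains 2×100 (CC)
  49 contains 1×40 (XL)
  9 contains 1×9 (IX)

MMCCXLIX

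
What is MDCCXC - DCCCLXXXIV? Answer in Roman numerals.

MDCCXC = 1790
DCCCLXXXIV = 884
1790 - 884 = 906

CMVI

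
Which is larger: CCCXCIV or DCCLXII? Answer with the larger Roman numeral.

CCCXCIV = 394
DCCLXII = 762
762 is larger

DCCLXII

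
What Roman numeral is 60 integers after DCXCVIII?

DCXCVIII = 698
698 + 60 = 758

DCCLVIII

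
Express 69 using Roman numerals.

Convert 69 to Roman numerals:
  69 contains 1×50 (L)
  19 contains 1×10 (X)
  9 contains 1×9 (IX)

LXIX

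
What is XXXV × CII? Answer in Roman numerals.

XXXV = 35
CII = 102
35 × 102 = 3570

MMMDLXX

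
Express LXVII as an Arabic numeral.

LXVII: L=50, X=10, V=5, I=1, I=1
50 + 10 + 5 + 1 + 1 = 67

67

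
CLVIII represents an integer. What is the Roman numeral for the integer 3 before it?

CLVIII = 158
158 - 3 = 155

CLV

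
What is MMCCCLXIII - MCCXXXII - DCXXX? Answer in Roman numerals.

MMCCCLXIII = 2363, MCCXXXII = 1232, DCXXX = 630
2363 - 1232 = 1131
1131 - 630 = 501

DI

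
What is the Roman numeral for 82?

Convert 82 to Roman numerals:
  82 contains 1×50 (L)
  32 contains 3×10 (XXX)
  2 contains 2×1 (II)

LXXXII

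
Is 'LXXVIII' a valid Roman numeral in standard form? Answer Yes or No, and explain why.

'LXXVIII': Check the rules: uses only the symbols I, V, X, L, C, D, M; no symbol is repeated more than three times in a row; V, L and D each appear at most once; no smaller symbol precedes a larger one (values never increase from left to right). Value: L (50) + X (10) + X (10) + V (5) + I (1) + I (1) + I (1) = 78. So it is a valid standard Roman numeral.

Yes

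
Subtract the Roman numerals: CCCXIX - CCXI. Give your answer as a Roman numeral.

CCCXIX = 319
CCXI = 211
319 - 211 = 108

CVIII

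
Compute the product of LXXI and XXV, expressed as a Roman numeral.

LXXI = 71
XXV = 25
71 × 25 = 1775

MDCCLXXV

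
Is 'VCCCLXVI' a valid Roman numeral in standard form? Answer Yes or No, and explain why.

'VCCCLXVI': V should not appear more than once

No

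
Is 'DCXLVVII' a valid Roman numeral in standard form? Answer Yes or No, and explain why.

'DCXLVVII': V should not appear more than once

No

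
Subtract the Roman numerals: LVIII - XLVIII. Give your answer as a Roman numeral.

LVIII = 58
XLVIII = 48
58 - 48 = 10

X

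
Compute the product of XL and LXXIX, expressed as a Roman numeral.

XL = 40
LXXIX = 79
40 × 79 = 3160

MMMCLX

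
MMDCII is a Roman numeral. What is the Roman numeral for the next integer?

MMDCII = 2602, so the next integer is 2602 + 1 = 2603

MMDCIII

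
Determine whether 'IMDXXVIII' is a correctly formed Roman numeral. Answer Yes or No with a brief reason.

'IMDXXVIII': Invalid subtractive combination: IM

No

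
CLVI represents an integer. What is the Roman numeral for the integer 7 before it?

CLVI = 156
156 - 7 = 149

CXLIX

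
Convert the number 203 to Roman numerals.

Convert 203 to Roman numerals:
  203 contains 2×100 (CC)
  3 contains 3×1 (III)

CCIII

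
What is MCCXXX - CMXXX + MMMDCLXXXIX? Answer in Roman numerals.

MCCXXX = 1230, CMXXX = 930, MMMDCLXXXIX = 3689
1230 - 930 = 300
300 + 3689 = 3989

MMMCMLXXXIX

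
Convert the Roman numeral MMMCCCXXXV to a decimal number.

MMMCCCXXXV: M=1000, M=1000, M=1000, C=100, C=100, C=100, X=10, X=10, X=10, V=5
1000 + 1000 + 1000 + 100 + 100 + 100 + 10 + 10 + 10 + 5 = 3335

3335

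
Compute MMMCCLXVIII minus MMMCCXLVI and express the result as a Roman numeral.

MMMCCLXVIII = 3268
MMMCCXLVI = 3246
3268 - 3246 = 22

XXII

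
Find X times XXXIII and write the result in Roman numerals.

X = 10
XXXIII = 33
10 × 33 = 330

CCCXXX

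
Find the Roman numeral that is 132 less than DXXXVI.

DXXXVI = 536
536 - 132 = 404

CDIV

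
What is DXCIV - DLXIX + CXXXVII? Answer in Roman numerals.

DXCIV = 594, DLXIX = 569, CXXXVII = 137
594 - 569 = 25
25 + 137 = 162

CLXII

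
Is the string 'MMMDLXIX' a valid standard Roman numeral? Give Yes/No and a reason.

'MMMDLXIX': Check the rules: uses only the symbols I, V, X, L, C, D, M; no symbol is repeated more than three times in a row; V, L and D each appear at most once; the only place a smaller symbol precedes a larger one is the allowed subtractive pair IX, the symbol right after such a pair (if any) is smaller than the pair's first symbol, and otherwise the values never increase from left to right. Value: M (1000) + M (1000) + M (1000) + D (500) + L (50) + X (10) + IX (9) = 3569. So it is a valid standard Roman numeral.

Yes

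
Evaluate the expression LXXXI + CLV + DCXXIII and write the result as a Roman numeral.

LXXXI = 81, CLV = 155, DCXXIII = 623
81 + 155 = 236
236 + 623 = 859

DCCCLIX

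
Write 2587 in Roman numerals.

Convert 2587 to Roman numerals:
  2587 contains 2×1000 (MM)
  587 contains 1×500 (D)
  87 contains 1×50 (L)
  37 contains 3×10 (XXX)
  7 contains 1×5 (V)
  2 contains 2×1 (II)

MMDLXXXVII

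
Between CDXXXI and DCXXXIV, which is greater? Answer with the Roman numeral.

CDXXXI = 431
DCXXXIV = 634
634 is larger

DCXXXIV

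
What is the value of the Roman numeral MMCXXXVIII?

MMCXXXVIII: M=1000, M=1000, C=100, X=10, X=10, X=10, V=5, I=1, I=1, I=1
1000 + 1000 + 100 + 10 + 10 + 10 + 5 + 1 + 1 + 1 = 2138

2138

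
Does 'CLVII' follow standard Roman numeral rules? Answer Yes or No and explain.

'CLVII': Check the rules: uses only the symbols I, V, X, L, C, D, M; no symbol is repeated more than three times in a row; V, L and D each appear at most once; no smaller symbol precedes a larger one (values never increase from left to right). Value: C (100) + L (50) + V (5) + I (1) + I (1) = 157. So it is a valid standard Roman numeral.

Yes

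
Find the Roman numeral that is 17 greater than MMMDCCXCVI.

MMMDCCXCVI = 3796
3796 + 17 = 3813

MMMDCCCXIII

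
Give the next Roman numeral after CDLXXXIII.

CDLXXXIII = 483, so the next integer is 483 + 1 = 484

CDLXXXIV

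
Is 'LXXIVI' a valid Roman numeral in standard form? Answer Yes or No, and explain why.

'LXXIVI': I cannot come right after the subtractive pair IV: once I is subtracted in IV, the next symbol must be smaller than I

No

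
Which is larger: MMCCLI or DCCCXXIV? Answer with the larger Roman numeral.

MMCCLI = 2251
DCCCXXIV = 824
2251 is larger

MMCCLI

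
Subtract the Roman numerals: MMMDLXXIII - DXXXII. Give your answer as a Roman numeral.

MMMDLXXIII = 3573
DXXXII = 532
3573 - 532 = 3041

MMMXLI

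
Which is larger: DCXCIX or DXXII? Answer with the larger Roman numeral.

DCXCIX = 699
DXXII = 522
699 is larger

DCXCIX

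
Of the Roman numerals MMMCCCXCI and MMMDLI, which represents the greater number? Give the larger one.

MMMCCCXCI = 3391
MMMDLI = 3551
3551 is larger

MMMDLI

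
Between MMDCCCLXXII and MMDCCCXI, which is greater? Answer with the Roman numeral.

MMDCCCLXXII = 2872
MMDCCCXI = 2811
2872 is larger

MMDCCCLXXII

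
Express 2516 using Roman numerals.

Convert 2516 to Roman numerals:
  2516 contains 2×1000 (MM)
  516 contains 1×500 (D)
  16 contains 1×10 (X)
  6 contains 1×5 (V)
  1 contains 1×1 (I)

MMDXVI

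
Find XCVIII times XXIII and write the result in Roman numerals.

XCVIII = 98
XXIII = 23
98 × 23 = 2254

MMCCLIV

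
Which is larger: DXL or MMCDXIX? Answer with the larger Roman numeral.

DXL = 540
MMCDXIX = 2419
2419 is larger

MMCDXIX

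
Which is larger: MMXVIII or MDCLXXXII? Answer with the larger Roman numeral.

MMXVIII = 2018
MDCLXXXII = 1682
2018 is larger

MMXVIII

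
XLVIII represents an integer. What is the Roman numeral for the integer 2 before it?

XLVIII = 48
48 - 2 = 46

XLVI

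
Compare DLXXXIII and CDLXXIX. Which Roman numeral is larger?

DLXXXIII = 583
CDLXXIX = 479
583 is larger

DLXXXIII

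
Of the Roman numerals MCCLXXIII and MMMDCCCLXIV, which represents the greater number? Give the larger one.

MCCLXXIII = 1273
MMMDCCCLXIV = 3864
3864 is larger

MMMDCCCLXIV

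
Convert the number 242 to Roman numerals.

Convert 242 to Roman numerals:
  242 contains 2×100 (CC)
  42 contains 1×40 (XL)
  2 contains 2×1 (II)

CCXLII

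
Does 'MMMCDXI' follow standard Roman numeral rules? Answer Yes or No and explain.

'MMMCDXI': Check the rules: uses only the symbols I, V, X, L, C, D, M; no symbol is repeated more than three times in a row; V, L and D each appear at most once; the only place a smaller symbol precedes a larger one is the allowed subtractive pair CD, the symbol right after such a pair (if any) is smaller than the pair's first symbol, and otherwise the values never increase from left to right. Value: M (1000) + M (1000) + M (1000) + CD (400) + X (10) + I (1) = 3411. So it is a valid standard Roman numeral.

Yes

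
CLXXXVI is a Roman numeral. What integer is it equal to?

CLXXXVI: C=100, L=50, X=10, X=10, X=10, V=5, I=1
100 + 50 + 10 + 10 + 10 + 5 + 1 = 186

186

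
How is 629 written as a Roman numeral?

Convert 629 to Roman numerals:
  629 contains 1×500 (D)
  129 contains 1×100 (C)
  29 contains 2×10 (XX)
  9 contains 1×9 (IX)

DCXXIX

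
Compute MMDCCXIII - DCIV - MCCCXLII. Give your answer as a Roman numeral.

MMDCCXIII = 2713, DCIV = 604, MCCCXLII = 1342
2713 - 604 = 2109
2109 - 1342 = 767

DCCLXVII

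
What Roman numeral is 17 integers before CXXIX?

CXXIX = 129
129 - 17 = 112

CXII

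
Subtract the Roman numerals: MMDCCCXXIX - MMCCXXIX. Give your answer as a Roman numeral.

MMDCCCXXIX = 2829
MMCCXXIX = 2229
2829 - 2229 = 600

DC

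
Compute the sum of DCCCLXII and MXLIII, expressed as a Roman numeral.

DCCCLXII = 862
MXLIII = 1043
862 + 1043 = 1905

MCMV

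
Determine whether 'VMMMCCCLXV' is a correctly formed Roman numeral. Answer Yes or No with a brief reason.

'VMMMCCCLXV': V should not appear more than once

No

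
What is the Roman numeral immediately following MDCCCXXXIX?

MDCCCXXXIX = 1839, so the next integer is 1839 + 1 = 1840

MDCCCXL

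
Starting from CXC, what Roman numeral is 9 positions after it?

CXC = 190
190 + 9 = 199

CXCIX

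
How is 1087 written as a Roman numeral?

Convert 1087 to Roman numerals:
  1087 contains 1×1000 (M)
  87 contains 1×50 (L)
  37 contains 3×10 (XXX)
  7 contains 1×5 (V)
  2 contains 2×1 (II)

MLXXXVII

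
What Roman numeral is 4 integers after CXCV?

CXCV = 195
195 + 4 = 199

CXCIX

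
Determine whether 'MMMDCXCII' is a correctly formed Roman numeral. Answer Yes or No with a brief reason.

'MMMDCXCII': Check the rules: uses only the symbols I, V, X, L, C, D, M; no symbol is repeated more than three times in a row; V, L and D each appear at most once; the only place a smaller symbol precedes a larger one is the allowed subtractive pair XC, the symbol right after such a pair (if any) is smaller than the pair's first symbol, and otherwise the values never increase from left to right. Value: M (1000) + M (1000) + M (1000) + D (500) + C (100) + XC (90) + I (1) + I (1) = 3692. So it is a valid standard Roman numeral.

Yes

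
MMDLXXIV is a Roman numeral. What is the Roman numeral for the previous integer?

MMDLXXIV = 2574; previous is 2573

MMDLXXIII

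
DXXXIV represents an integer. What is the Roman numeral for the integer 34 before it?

DXXXIV = 534
534 - 34 = 500

D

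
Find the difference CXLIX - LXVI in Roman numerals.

CXLIX = 149
LXVI = 66
149 - 66 = 83

LXXXIII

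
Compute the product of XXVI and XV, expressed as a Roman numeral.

XXVI = 26
XV = 15
26 × 15 = 390

CCCXC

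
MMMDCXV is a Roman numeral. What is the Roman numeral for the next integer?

MMMDCXV = 3615; next is 3616

MMMDCXVI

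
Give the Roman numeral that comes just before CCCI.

CCCI = 301, so the previous integer is 301 - 1 = 300

CCC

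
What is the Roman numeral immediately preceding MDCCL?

MDCCL = 1750, so the previous integer is 1750 - 1 = 1749

MDCCXLIX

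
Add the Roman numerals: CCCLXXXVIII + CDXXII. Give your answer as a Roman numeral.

CCCLXXXVIII = 388
CDXXII = 422
388 + 422 = 810

DCCCX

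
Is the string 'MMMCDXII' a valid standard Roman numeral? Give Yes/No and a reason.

'MMMCDXII': Check the rules: uses only the symbols I, V, X, L, C, D, M; no symbol is repeated more than three times in a row; V, L and D each appear at most once; the only place a smaller symbol precedes a larger one is the allowed subtractive pair CD, the symbol right after such a pair (if any) is smaller than the pair's first symbol, and otherwise the values never increase from left to right. Value: M (1000) + M (1000) + M (1000) + CD (400) + X (10) + I (1) + I (1) = 3412. So it is a valid standard Roman numeral.

Yes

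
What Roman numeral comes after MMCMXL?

MMCMXL = 2940, so the next integer is 2940 + 1 = 2941

MMCMXLI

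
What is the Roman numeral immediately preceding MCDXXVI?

MCDXXVI = 1426, so the previous integer is 1426 - 1 = 1425

MCDXXV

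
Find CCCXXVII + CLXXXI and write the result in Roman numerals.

CCCXXVII = 327
CLXXXI = 181
327 + 181 = 508

DVIII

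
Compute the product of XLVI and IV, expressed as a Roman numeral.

XLVI = 46
IV = 4
46 × 4 = 184

CLXXXIV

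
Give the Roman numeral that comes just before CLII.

CLII = 152, so the previous integer is 152 - 1 = 151

CLI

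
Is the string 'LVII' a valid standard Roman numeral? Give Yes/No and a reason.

'LVII': Check the rules: uses only the symbols I, V, X, L, C, D, M; no symbol is repeated more than three times in a row; V, L and D each appear at most once; no smaller symbol precedes a larger one (values never increase from left to right). Value: L (50) + V (5) + I (1) + I (1) = 57. So it is a valid standard Roman numeral.

Yes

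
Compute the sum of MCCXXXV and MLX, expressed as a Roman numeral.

MCCXXXV = 1235
MLX = 1060
1235 + 1060 = 2295

MMCCXCV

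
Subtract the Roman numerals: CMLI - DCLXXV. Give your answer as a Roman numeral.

CMLI = 951
DCLXXV = 675
951 - 675 = 276

CCLXXVI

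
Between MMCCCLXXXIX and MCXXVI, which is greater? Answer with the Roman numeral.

MMCCCLXXXIX = 2389
MCXXVI = 1126
2389 is larger

MMCCCLXXXIX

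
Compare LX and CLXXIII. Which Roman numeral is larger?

LX = 60
CLXXIII = 173
173 is larger

CLXXIII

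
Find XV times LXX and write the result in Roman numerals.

XV = 15
LXX = 70
15 × 70 = 1050

ML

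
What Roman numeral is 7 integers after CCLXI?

CCLXI = 261
261 + 7 = 268

CCLXVIII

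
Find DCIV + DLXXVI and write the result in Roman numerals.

DCIV = 604
DLXXVI = 576
604 + 576 = 1180

MCLXXX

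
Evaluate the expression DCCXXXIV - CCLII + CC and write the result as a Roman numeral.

DCCXXXIV = 734, CCLII = 252, CC = 200
734 - 252 = 482
482 + 200 = 682

DCLXXXII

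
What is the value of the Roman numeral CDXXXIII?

CDXXXIII: CD=400, X=10, X=10, X=10, I=1, I=1, I=1
400 + 10 + 10 + 10 + 1 + 1 + 1 = 433

433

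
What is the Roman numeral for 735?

Convert 735 to Roman numerals:
  735 contains 1×500 (D)
  235 contains 2×100 (CC)
  35 contains 3×10 (XXX)
  5 contains 1×5 (V)

DCCXXXV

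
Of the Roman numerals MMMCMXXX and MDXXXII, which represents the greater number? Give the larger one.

MMMCMXXX = 3930
MDXXXII = 1532
3930 is larger

MMMCMXXX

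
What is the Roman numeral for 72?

Convert 72 to Roman numerals:
  72 contains 1×50 (L)
  22 contains 2×10 (XX)
  2 contains 2×1 (II)

LXXII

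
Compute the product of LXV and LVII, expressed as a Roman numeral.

LXV = 65
LVII = 57
65 × 57 = 3705

MMMDCCV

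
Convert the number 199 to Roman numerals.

Convert 199 to Roman numerals:
  199 contains 1×100 (C)
  99 contains 1×90 (XC)
  9 contains 1×9 (IX)

CXCIX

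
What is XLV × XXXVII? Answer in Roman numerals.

XLV = 45
XXXVII = 37
45 × 37 = 1665

MDCLXV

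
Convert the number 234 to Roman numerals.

Convert 234 to Roman numerals:
  234 contains 2×100 (CC)
  34 contains 3×10 (XXX)
  4 contains 1×4 (IV)

CCXXXIV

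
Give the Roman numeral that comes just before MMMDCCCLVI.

MMMDCCCLVI = 3856; previous is 3855

MMMDCCCLV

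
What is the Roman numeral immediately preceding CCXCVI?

CCXCVI = 296, so the previous integer is 296 - 1 = 295

CCXCV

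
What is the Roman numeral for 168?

Convert 168 to Roman numerals:
  168 contains 1×100 (C)
  68 contains 1×50 (L)
  18 contains 1×10 (X)
  8 contains 1×5 (V)
  3 contains 3×1 (III)

CLXVIII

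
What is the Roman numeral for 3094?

Convert 3094 to Roman numerals:
  3094 contains 3×1000 (MMM)
  94 contains 1×90 (XC)
  4 contains 1×4 (IV)

MMMXCIV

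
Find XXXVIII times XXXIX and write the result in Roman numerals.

XXXVIII = 38
XXXIX = 39
38 × 39 = 1482

MCDLXXXII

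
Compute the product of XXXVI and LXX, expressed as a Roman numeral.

XXXVI = 36
LXX = 70
36 × 70 = 2520

MMDXX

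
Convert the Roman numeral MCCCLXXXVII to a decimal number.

MCCCLXXXVII: M=1000, C=100, C=100, C=100, L=50, X=10, X=10, X=10, V=5, I=1, I=1
1000 + 100 + 100 + 100 + 50 + 10 + 10 + 10 + 5 + 1 + 1 = 1387

1387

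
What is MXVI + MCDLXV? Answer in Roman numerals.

MXVI = 1016
MCDLXV = 1465
1016 + 1465 = 2481

MMCDLXXXI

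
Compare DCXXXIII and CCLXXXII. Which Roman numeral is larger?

DCXXXIII = 633
CCLXXXII = 282
633 is larger

DCXXXIII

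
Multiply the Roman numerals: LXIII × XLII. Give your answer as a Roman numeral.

LXIII = 63
XLII = 42
63 × 42 = 2646

MMDCXLVI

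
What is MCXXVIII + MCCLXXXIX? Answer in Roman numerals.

MCXXVIII = 1128
MCCLXXXIX = 1289
1128 + 1289 = 2417

MMCDXVII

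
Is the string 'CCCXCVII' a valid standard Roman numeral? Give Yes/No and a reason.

'CCCXCVII': Check the rules: uses only the symbols I, V, X, L, C, D, M; no symbol is repeated more than three times in a row; V, L and D each appear at most once; the only place a smaller symbol precedes a larger one is the allowed subtractive pair XC, the symbol right after such a pair (if any) is smaller than the pair's first symbol, and otherwise the values never increase from left to right. Value: C (100) + C (100) + C (100) + XC (90) + V (5) + I (1) + I (1) = 397. So it is a valid standard Roman numeral.

Yes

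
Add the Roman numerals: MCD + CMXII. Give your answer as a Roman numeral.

MCD = 1400
CMXII = 912
1400 + 912 = 2312

MMCCCXII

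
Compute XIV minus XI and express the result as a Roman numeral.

XIV = 14
XI = 11
14 - 11 = 3

III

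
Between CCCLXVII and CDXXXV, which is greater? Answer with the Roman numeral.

CCCLXVII = 367
CDXXXV = 435
435 is larger

CDXXXV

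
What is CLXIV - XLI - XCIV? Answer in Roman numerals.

CLXIV = 164, XLI = 41, XCIV = 94
164 - 41 = 123
123 - 94 = 29

XXIX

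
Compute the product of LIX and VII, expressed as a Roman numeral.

LIX = 59
VII = 7
59 × 7 = 413

CDXIII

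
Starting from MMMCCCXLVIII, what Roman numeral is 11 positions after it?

MMMCCCXLVIII = 3348
3348 + 11 = 3359

MMMCCCLIX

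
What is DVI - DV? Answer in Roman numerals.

DVI = 506
DV = 505
506 - 505 = 1

I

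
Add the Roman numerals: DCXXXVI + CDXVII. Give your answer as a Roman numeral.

DCXXXVI = 636
CDXVII = 417
636 + 417 = 1053

MLIII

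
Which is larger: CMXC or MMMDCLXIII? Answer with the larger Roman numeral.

CMXC = 990
MMMDCLXIII = 3663
3663 is larger

MMMDCLXIII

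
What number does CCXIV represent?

CCXIV: C=100, C=100, X=10, IV=4
100 + 100 + 10 + 4 = 214

214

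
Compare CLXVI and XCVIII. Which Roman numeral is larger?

CLXVI = 166
XCVIII = 98
166 is larger

CLXVI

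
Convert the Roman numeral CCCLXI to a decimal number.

CCCLXI: C=100, C=100, C=100, L=50, X=10, I=1
100 + 100 + 100 + 50 + 10 + 1 = 361

361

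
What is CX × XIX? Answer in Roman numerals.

CX = 110
XIX = 19
110 × 19 = 2090

MMXC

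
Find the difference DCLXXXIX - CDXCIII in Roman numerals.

DCLXXXIX = 689
CDXCIII = 493
689 - 493 = 196

CXCVI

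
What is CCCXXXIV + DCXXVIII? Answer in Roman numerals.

CCCXXXIV = 334
DCXXVIII = 628
334 + 628 = 962

CMLXII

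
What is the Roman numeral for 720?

Convert 720 to Roman numerals:
  720 contains 1×500 (D)
  220 contains 2×100 (CC)
  20 contains 2×10 (XX)

DCCXX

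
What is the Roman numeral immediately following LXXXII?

LXXXII = 82, so the next integer is 82 + 1 = 83

LXXXIII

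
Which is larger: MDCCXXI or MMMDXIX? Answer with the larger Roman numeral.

MDCCXXI = 1721
MMMDXIX = 3519
3519 is larger

MMMDXIX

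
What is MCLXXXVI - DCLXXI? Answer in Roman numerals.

MCLXXXVI = 1186
DCLXXI = 671
1186 - 671 = 515

DXV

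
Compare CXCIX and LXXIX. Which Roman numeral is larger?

CXCIX = 199
LXXIX = 79
199 is larger

CXCIX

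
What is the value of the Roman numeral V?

V: V=5

5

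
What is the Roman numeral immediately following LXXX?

LXXX = 80, so the next integer is 80 + 1 = 81

LXXXI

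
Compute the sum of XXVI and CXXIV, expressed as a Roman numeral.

XXVI = 26
CXXIV = 124
26 + 124 = 150

CL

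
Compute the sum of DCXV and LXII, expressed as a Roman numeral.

DCXV = 615
LXII = 62
615 + 62 = 677

DCLXXVII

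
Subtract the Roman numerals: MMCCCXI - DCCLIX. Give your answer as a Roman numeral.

MMCCCXI = 2311
DCCLIX = 759
2311 - 759 = 1552

MDLII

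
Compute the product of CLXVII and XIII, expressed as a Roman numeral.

CLXVII = 167
XIII = 13
167 × 13 = 2171

MMCLXXI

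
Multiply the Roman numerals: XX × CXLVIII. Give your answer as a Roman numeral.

XX = 20
CXLVIII = 148
20 × 148 = 2960

MMCMLX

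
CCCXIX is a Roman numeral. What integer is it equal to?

CCCXIX: C=100, C=100, C=100, X=10, IX=9
100 + 100 + 100 + 10 + 9 = 319

319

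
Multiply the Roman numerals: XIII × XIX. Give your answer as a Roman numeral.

XIII = 13
XIX = 19
13 × 19 = 247

CCXLVII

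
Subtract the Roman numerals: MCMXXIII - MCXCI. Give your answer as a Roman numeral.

MCMXXIII = 1923
MCXCI = 1191
1923 - 1191 = 732

DCCXXXII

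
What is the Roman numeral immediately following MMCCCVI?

MMCCCVI = 2306; next is 2307

MMCCCVII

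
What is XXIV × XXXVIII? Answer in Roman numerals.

XXIV = 24
XXXVIII = 38
24 × 38 = 912

CMXII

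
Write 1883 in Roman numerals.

Convert 1883 to Roman numerals:
  1883 contains 1×1000 (M)
  883 contains 1×500 (D)
  383 contains 3×100 (CCC)
  83 contains 1×50 (L)
  33 contains 3×10 (XXX)
  3 contains 3×1 (III)

MDCCCLXXXIII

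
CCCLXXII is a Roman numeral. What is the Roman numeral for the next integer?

CCCLXXII = 372, so the next integer is 372 + 1 = 373

CCCLXXIII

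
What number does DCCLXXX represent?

DCCLXXX: D=500, C=100, C=100, L=50, X=10, X=10, X=10
500 + 100 + 100 + 50 + 10 + 10 + 10 = 780

780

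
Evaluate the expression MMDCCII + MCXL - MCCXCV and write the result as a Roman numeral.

MMDCCII = 2702, MCXL = 1140, MCCXCV = 1295
2702 + 1140 = 3842
3842 - 1295 = 2547

MMDXLVII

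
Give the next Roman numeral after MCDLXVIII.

MCDLXVIII = 1468; next is 1469

MCDLXIX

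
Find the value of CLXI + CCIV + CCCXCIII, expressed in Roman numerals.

CLXI = 161, CCIV = 204, CCCXCIII = 393
161 + 204 = 365
365 + 393 = 758

DCCLVIII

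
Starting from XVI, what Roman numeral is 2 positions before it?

XVI = 16
16 - 2 = 14

XIV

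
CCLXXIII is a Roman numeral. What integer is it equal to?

CCLXXIII: C=100, C=100, L=50, X=10, X=10, I=1, I=1, I=1
100 + 100 + 50 + 10 + 10 + 1 + 1 + 1 = 273

273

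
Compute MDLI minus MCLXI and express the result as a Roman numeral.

MDLI = 1551
MCLXI = 1161
1551 - 1161 = 390

CCCXC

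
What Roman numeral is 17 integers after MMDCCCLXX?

MMDCCCLXX = 2870
2870 + 17 = 2887

MMDCCCLXXXVII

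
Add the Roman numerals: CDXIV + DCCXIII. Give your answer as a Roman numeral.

CDXIV = 414
DCCXIII = 713
414 + 713 = 1127

MCXXVII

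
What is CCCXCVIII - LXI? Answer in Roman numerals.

CCCXCVIII = 398
LXI = 61
398 - 61 = 337

CCCXXXVII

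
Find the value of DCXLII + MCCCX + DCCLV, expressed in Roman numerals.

DCXLII = 642, MCCCX = 1310, DCCLV = 755
642 + 1310 = 1952
1952 + 755 = 2707

MMDCCVII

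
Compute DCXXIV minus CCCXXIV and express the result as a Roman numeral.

DCXXIV = 624
CCCXXIV = 324
624 - 324 = 300

CCC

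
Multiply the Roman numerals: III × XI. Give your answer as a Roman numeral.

III = 3
XI = 11
3 × 11 = 33

XXXIII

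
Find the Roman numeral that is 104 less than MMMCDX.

MMMCDX = 3410
3410 - 104 = 3306

MMMCCCVI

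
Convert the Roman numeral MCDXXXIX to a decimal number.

MCDXXXIX: M=1000, CD=400, X=10, X=10, X=10, IX=9
1000 + 400 + 10 + 10 + 10 + 9 = 1439

1439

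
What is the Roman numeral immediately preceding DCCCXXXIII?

DCCCXXXIII = 833; previous is 832

DCCCXXXII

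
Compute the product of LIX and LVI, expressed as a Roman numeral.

LIX = 59
LVI = 56
59 × 56 = 3304

MMMCCCIV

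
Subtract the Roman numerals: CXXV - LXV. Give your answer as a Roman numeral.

CXXV = 125
LXV = 65
125 - 65 = 60

LX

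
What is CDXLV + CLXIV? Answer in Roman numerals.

CDXLV = 445
CLXIV = 164
445 + 164 = 609

DCIX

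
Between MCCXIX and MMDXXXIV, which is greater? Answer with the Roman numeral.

MCCXIX = 1219
MMDXXXIV = 2534
2534 is larger

MMDXXXIV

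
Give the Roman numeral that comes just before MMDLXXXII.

MMDLXXXII = 2582; previous is 2581

MMDLXXXI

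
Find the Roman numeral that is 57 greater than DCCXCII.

DCCXCII = 792
792 + 57 = 849

DCCCXLIX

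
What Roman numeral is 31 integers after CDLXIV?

CDLXIV = 464
464 + 31 = 495

CDXCV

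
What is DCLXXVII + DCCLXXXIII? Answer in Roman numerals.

DCLXXVII = 677
DCCLXXXIII = 783
677 + 783 = 1460

MCDLX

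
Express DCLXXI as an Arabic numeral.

DCLXXI: D=500, C=100, L=50, X=10, X=10, I=1
500 + 100 + 50 + 10 + 10 + 1 = 671

671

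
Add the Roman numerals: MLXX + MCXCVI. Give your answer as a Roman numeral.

MLXX = 1070
MCXCVI = 1196
1070 + 1196 = 2266

MMCCLXVI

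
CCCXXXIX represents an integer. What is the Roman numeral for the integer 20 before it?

CCCXXXIX = 339
339 - 20 = 319

CCCXIX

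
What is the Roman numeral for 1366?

Convert 1366 to Roman numerals:
  1366 contains 1×1000 (M)
  366 contains 3×100 (CCC)
  66 contains 1×50 (L)
  16 contains 1×10 (X)
  6 contains 1×5 (V)
  1 contains 1×1 (I)

MCCCLXVI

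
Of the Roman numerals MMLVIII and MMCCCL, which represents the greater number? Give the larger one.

MMLVIII = 2058
MMCCCL = 2350
2350 is larger

MMCCCL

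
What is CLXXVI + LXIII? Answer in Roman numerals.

CLXXVI = 176
LXIII = 63
176 + 63 = 239

CCXXXIX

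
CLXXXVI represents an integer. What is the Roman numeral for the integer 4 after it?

CLXXXVI = 186
186 + 4 = 190

CXC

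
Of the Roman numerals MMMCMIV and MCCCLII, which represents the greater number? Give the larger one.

MMMCMIV = 3904
MCCCLII = 1352
3904 is larger

MMMCMIV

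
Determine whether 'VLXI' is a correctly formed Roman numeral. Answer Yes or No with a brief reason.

'VLXI': Invalid subtractive combination: VL

No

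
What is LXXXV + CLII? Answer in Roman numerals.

LXXXV = 85
CLII = 152
85 + 152 = 237

CCXXXVII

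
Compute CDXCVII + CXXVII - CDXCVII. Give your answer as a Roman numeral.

CDXCVII = 497, CXXVII = 127, CDXCVII = 497
497 + 127 = 624
624 - 497 = 127

CXXVII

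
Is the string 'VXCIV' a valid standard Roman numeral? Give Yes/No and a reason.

'VXCIV': V should not appear more than once

No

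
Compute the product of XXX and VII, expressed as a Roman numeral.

XXX = 30
VII = 7
30 × 7 = 210

CCX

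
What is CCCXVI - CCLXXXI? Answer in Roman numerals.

CCCXVI = 316
CCLXXXI = 281
316 - 281 = 35

XXXV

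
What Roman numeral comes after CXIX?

CXIX = 119; next is 120

CXX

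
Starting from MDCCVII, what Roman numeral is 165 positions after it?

MDCCVII = 1707
1707 + 165 = 1872

MDCCCLXXII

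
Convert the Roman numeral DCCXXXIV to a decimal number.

DCCXXXIV: D=500, C=100, C=100, X=10, X=10, X=10, IV=4
500 + 100 + 100 + 10 + 10 + 10 + 4 = 734

734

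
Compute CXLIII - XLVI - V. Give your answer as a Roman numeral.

CXLIII = 143, XLVI = 46, V = 5
143 - 46 = 97
97 - 5 = 92

XCII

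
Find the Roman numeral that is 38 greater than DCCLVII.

DCCLVII = 757
757 + 38 = 795

DCCXCV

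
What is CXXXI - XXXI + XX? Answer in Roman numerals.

CXXXI = 131, XXXI = 31, XX = 20
131 - 31 = 100
100 + 20 = 120

CXX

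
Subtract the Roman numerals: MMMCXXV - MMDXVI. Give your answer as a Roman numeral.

MMMCXXV = 3125
MMDXVI = 2516
3125 - 2516 = 609

DCIX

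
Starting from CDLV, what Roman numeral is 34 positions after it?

CDLV = 455
455 + 34 = 489

CDLXXXIX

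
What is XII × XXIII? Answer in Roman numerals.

XII = 12
XXIII = 23
12 × 23 = 276

CCLXXVI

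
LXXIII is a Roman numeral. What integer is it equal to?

LXXIII: L=50, X=10, X=10, I=1, I=1, I=1
50 + 10 + 10 + 1 + 1 + 1 = 73

73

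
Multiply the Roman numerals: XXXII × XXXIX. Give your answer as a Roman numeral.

XXXII = 32
XXXIX = 39
32 × 39 = 1248

MCCXLVIII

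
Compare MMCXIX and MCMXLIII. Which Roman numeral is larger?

MMCXIX = 2119
MCMXLIII = 1943
2119 is larger

MMCXIX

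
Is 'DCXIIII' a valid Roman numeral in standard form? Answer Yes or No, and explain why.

'DCXIIII': More than 3 consecutive I's

No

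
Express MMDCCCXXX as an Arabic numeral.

MMDCCCXXX: M=1000, M=1000, D=500, C=100, C=100, C=100, X=10, X=10, X=10
1000 + 1000 + 500 + 100 + 100 + 100 + 10 + 10 + 10 = 2830

2830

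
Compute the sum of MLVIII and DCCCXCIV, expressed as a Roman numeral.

MLVIII = 1058
DCCCXCIV = 894
1058 + 894 = 1952

MCMLII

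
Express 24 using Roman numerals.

Convert 24 to Roman numerals:
  24 contains 2×10 (XX)
  4 contains 1×4 (IV)

XXIV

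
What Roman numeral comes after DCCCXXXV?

DCCCXXXV = 835; next is 836

DCCCXXXVI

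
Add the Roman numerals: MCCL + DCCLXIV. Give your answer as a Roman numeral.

MCCL = 1250
DCCLXIV = 764
1250 + 764 = 2014

MMXIV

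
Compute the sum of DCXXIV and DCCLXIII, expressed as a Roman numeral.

DCXXIV = 624
DCCLXIII = 763
624 + 763 = 1387

MCCCLXXXVII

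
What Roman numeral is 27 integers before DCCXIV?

DCCXIV = 714
714 - 27 = 687

DCLXXXVII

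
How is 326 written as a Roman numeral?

Convert 326 to Roman numerals:
  326 contains 3×100 (CCC)
  26 contains 2×10 (XX)
  6 contains 1×5 (V)
  1 contains 1×1 (I)

CCCXXVI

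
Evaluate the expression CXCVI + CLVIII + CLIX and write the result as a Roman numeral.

CXCVI = 196, CLVIII = 158, CLIX = 159
196 + 158 = 354
354 + 159 = 513

DXIII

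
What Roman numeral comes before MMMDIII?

MMMDIII = 3503, so the previous integer is 3503 - 1 = 3502

MMMDII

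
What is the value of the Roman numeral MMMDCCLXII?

MMMDCCLXII: M=1000, M=1000, M=1000, D=500, C=100, C=100, L=50, X=10, I=1, I=1
1000 + 1000 + 1000 + 500 + 100 + 100 + 50 + 10 + 1 + 1 = 3762

3762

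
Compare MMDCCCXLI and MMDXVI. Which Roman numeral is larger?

MMDCCCXLI = 2841
MMDXVI = 2516
2841 is larger

MMDCCCXLI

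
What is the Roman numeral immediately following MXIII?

MXIII = 1013; next is 1014

MXIV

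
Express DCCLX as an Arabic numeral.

DCCLX: D=500, C=100, C=100, L=50, X=10
500 + 100 + 100 + 50 + 10 = 760

760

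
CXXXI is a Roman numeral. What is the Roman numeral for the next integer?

CXXXI = 131, so the next integer is 131 + 1 = 132

CXXXII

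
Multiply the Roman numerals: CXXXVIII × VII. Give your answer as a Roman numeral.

CXXXVIII = 138
VII = 7
138 × 7 = 966

CMLXVI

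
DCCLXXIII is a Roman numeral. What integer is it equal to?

DCCLXXIII: D=500, C=100, C=100, L=50, X=10, X=10, I=1, I=1, I=1
500 + 100 + 100 + 50 + 10 + 10 + 1 + 1 + 1 = 773

773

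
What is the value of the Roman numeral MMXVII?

MMXVII: M=1000, M=1000, X=10, V=5, I=1, I=1
1000 + 1000 + 10 + 5 + 1 + 1 = 2017

2017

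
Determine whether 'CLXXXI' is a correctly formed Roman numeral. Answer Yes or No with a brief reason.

'CLXXXI': Check the rules: uses only the symbols I, V, X, L, C, D, M; no symbol is repeated more than three times in a row; V, L and D each appear at most once; no smaller symbol precedes a larger one (values never increase from left to right). Value: C (100) + L (50) + X (10) + X (10) + X (10) + I (1) = 181. So it is a valid standard Roman numeral.

Yes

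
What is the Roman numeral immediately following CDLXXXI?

CDLXXXI = 481, so the next integer is 481 + 1 = 482

CDLXXXII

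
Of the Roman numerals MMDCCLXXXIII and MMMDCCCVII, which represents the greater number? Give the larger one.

MMDCCLXXXIII = 2783
MMMDCCCVII = 3807
3807 is larger

MMMDCCCVII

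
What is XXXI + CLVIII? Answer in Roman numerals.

XXXI = 31
CLVIII = 158
31 + 158 = 189

CLXXXIX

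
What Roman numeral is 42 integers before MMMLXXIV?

MMMLXXIV = 3074
3074 - 42 = 3032

MMMXXXII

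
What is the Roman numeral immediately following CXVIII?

CXVIII = 118; next is 119

CXIX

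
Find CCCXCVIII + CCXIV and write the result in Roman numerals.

CCCXCVIII = 398
CCXIV = 214
398 + 214 = 612

DCXII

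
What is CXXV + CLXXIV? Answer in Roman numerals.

CXXV = 125
CLXXIV = 174
125 + 174 = 299

CCXCIX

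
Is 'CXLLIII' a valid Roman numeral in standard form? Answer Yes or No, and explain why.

'CXLLIII': L should not appear more than once

No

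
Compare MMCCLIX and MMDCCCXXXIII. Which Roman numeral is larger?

MMCCLIX = 2259
MMDCCCXXXIII = 2833
2833 is larger

MMDCCCXXXIII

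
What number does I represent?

I: I=1

1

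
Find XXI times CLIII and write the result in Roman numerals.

XXI = 21
CLIII = 153
21 × 153 = 3213

MMMCCXIII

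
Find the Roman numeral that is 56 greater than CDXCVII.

CDXCVII = 497
497 + 56 = 553

DLIII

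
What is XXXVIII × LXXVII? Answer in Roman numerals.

XXXVIII = 38
LXXVII = 77
38 × 77 = 2926

MMCMXXVI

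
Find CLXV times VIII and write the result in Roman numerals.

CLXV = 165
VIII = 8
165 × 8 = 1320

MCCCXX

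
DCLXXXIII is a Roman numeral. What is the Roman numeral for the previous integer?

DCLXXXIII = 683; previous is 682

DCLXXXII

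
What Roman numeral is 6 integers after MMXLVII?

MMXLVII = 2047
2047 + 6 = 2053

MMLIII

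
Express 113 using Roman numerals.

Convert 113 to Roman numerals:
  113 contains 1×100 (C)
  13 contains 1×10 (X)
  3 contains 3×1 (III)

CXIII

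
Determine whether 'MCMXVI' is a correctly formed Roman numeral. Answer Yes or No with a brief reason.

'MCMXVI': Check the rules: uses only the symbols I, V, X, L, C, D, M; no symbol is repeated more than three times in a row; V, L and D each appear at most once; the only place a smaller symbol precedes a larger one is the allowed subtractive pair CM, the symbol right after such a pair (if any) is smaller than the pair's first symbol, and otherwise the values never increase from left to right. Value: M (1000) + CM (900) + X (10) + V (5) + I (1) = 1916. So it is a valid standard Roman numeral.

Yes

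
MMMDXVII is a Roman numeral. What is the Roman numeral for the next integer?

MMMDXVII = 3517, so the next integer is 3517 + 1 = 3518

MMMDXVIII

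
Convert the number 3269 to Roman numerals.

Convert 3269 to Roman numerals:
  3269 contains 3×1000 (MMM)
  269 contains 2×100 (CC)
  69 contains 1×50 (L)
  19 contains 1×10 (X)
  9 contains 1×9 (IX)

MMMCCLXIX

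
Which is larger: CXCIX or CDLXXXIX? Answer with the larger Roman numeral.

CXCIX = 199
CDLXXXIX = 489
489 is larger

CDLXXXIX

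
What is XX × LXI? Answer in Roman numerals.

XX = 20
LXI = 61
20 × 61 = 1220

MCCXX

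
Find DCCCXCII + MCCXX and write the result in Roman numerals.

DCCCXCII = 892
MCCXX = 1220
892 + 1220 = 2112

MMCXII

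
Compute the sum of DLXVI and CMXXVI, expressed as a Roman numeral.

DLXVI = 566
CMXXVI = 926
566 + 926 = 1492

MCDXCII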